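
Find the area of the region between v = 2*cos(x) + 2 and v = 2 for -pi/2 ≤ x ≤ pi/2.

On [-pi/2, pi/2], (2*cos(x) + 2) - (2) = 2*cos(x) is ≥ 0 throughout, so the area is a single integral of |2*cos(x)|.
∫[-pi/2,pi/2] (2*cos(x)) dx = 4.

4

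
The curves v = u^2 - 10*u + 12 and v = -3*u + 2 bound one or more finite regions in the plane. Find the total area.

Set the curves equal: u^2 - 10*u + 12 = -3*u + 2, so u^2 - 7*u + 10 = 0, which factors as (u - 5)*(u - 2) = 0. The curves meet at u = 2, 5.
On [2, 5], v = -3*u + 2 is on top; that piece has area ∫[2,5] (-(u^2 - 7*u + 10)) du = 9/2.

9/2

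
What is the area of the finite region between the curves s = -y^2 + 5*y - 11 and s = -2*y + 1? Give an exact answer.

1/6

Both boundary curves give s as a function of y, so integrate with respect to y. Setting them equal: -y^2 + 7*y - 12 = 0, i.e. -(y - 4)*(y - 3) = 0, so they meet at y = 3, 4.
For y in [3, 4], s = -y^2 + 5*y - 11 is on the right; area = ∫[3,4] (-y^2 + 7*y - 12) dy = 1/6.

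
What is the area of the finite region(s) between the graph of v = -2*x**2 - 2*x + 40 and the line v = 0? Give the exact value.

243

The curve meets the x-axis where -2*x**2 - 2*x + 40 = 0, i.e. -2*(x - 4)*(x + 5) = 0, at x = -5, 4.
On [-5, 4] the curve lies above the axis; ∫[-5,4] (-2*x**2 - 2*x + 40) dx = 243, giving area 243.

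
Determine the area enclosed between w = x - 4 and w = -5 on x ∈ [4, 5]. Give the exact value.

On [4, 5], (x - 4) - (-5) = x + 1 is ≥ 0 throughout, so the area is a single integral of |x + 1|.
∫[4,5] (x + 1) dx = 11/2.

11/2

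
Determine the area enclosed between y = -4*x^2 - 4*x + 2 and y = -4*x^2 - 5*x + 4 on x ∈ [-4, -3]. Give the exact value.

11/2

On [-4, -3], (-4*x^2 - 4*x + 2) - (-4*x^2 - 5*x + 4) = x - 2 is ≤ 0 throughout, so the area is a single integral of |x - 2|.
∫[-4,-3] (x - 2) dx = -11/2; the area of that piece is 11/2.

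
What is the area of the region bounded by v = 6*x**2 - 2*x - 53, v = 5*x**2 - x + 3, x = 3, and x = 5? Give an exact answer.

On [3, 5], (6*x**2 - 2*x - 53) - (5*x**2 - x + 3) = x**2 - x - 56 is ≤ 0 throughout, so the area is a single integral of |x**2 - x - 56|.
∫[3,5] (x**2 - x - 56) dx = -262/3; the area of that piece is 262/3.

262/3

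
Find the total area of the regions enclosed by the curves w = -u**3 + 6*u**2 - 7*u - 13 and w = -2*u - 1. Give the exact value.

131/4

Set the curves equal: -u**3 + 6*u**2 - 7*u - 13 = -2*u - 1, so -u**3 + 6*u**2 - 5*u - 12 = 0, which factors as -(u - 4)*(u - 3)*(u + 1) = 0. The curves meet at u = -1, 3, 4.
On [-1, 3], w = -2*u - 1 is on top; that piece has area ∫[-1,3] (-(-u**3 + 6*u**2 - 5*u - 12)) du = 32.
On [3, 4], w = -u**3 + 6*u**2 - 7*u - 13 is on top; that piece has area ∫[3,4] (-u**3 + 6*u**2 - 5*u - 12) du = 3/4.
Total enclosed area = 32 + 3/4 = 131/4.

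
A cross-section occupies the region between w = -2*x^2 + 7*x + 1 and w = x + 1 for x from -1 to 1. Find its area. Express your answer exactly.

6

The difference (-2*x^2 + 7*x + 1) - (x + 1) = -2*x^2 + 6*x changes sign at x = 0 inside [-1, 1], so split the integral there.
∫[-1,0] (-2*x^2 + 6*x) dx = -11/3; the area of that piece is 11/3.
∫[0,1] (-2*x^2 + 6*x) dx = 7/3.
Total area = 11/3 + 7/3 = 6.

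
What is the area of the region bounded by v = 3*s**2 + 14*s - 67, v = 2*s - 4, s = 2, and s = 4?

The difference (3*s**2 + 14*s - 67) - (2*s - 4) = 3*s**2 + 12*s - 63 changes sign at s = 3 inside [2, 4], so split the integral there.
∫[2,3] (3*s**2 + 12*s - 63) ds = -14; the area of that piece is 14.
∫[3,4] (3*s**2 + 12*s - 63) ds = 16.
Total area = 14 + 16 = 30.

30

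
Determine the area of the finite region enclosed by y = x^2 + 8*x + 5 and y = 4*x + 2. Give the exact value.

Set the curves equal: x^2 + 8*x + 5 = 4*x + 2, so x^2 + 4*x + 3 = 0, which factors as (x + 1)*(x + 3) = 0. The curves meet at x = -3, -1.
On [-3, -1], y = 4*x + 2 is on top; that piece has area ∫[-3,-1] (-(x^2 + 4*x + 3)) dx = 4/3.

4/3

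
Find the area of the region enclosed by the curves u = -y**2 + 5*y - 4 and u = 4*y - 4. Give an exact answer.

Both boundary curves give u as a function of y, so integrate with respect to y. Setting them equal: -y**2 + y = 0, i.e. -y*(y - 1) = 0, so they meet at y = 0, 1.
For y in [0, 1], u = -y**2 + 5*y - 4 is on the right; area = ∫[0,1] (-y**2 + y) dy = 1/6.

1/6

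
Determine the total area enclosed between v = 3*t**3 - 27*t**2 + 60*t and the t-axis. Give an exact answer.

393/4

The curve meets the t-axis where 3*t**3 - 27*t**2 + 60*t = 0, i.e. 3*t*(t - 5)*(t - 4) = 0, at t = 0, 4, 5.
On [0, 4] the curve lies above the axis; ∫[0,4] (3*t**3 - 27*t**2 + 60*t) dt = 96, giving area 96.
On [4, 5] the curve lies below the axis; ∫[4,5] (3*t**3 - 27*t**2 + 60*t) dt = -9/4, giving area 9/4.
Total area = 96 + 9/4 = 393/4.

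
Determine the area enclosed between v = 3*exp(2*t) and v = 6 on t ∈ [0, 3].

The difference (3*exp(2*t)) - (6) = 3*exp(2*t) - 6 changes sign at t = log(2)/2 inside [0, 3], so split the integral there.
∫[0,log(2)/2] (3*exp(2*t) - 6) dt = 3/2 - log(8); the area of that piece is -3/2 + log(8).
∫[log(2)/2,3] (3*exp(2*t) - 6) dt = -21 + 3*log(2) + 3*exp(6)/2.
Total area = (-3/2 + log(8)) + (-21 + 3*log(2) + 3*exp(6)/2) = -45/2 + 6*log(2) + 3*exp(6)/2.

-45/2 + 6*log(2) + 3*exp(6)/2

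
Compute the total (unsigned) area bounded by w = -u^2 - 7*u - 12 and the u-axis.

1/6

The curve meets the u-axis where -u^2 - 7*u - 12 = 0, i.e. -(u + 3)*(u + 4) = 0, at u = -4, -3.
On [-4, -3] the curve lies above the axis; ∫[-4,-3] (-u^2 - 7*u - 12) du = 1/6, giving area 1/6.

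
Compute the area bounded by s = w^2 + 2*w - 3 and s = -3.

4/3

Both boundary curves give s as a function of w, so integrate with respect to w. Setting them equal: w^2 + 2*w = 0, i.e. w*(w + 2) = 0, so they meet at w = -2, 0.
For w in [-2, 0], s = w^2 + 2*w - 3 is on the left; area = ∫[-2,0] (-(w^2 + 2*w)) dw = 4/3.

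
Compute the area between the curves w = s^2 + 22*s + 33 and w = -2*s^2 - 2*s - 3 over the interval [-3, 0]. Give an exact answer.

37

The difference (s^2 + 22*s + 33) - (-2*s^2 - 2*s - 3) = 3*s^2 + 24*s + 36 changes sign at s = -2 inside [-3, 0], so split the integral there.
∫[-3,-2] (3*s^2 + 24*s + 36) ds = -5; the area of that piece is 5.
∫[-2,0] (3*s^2 + 24*s + 36) ds = 32.
Total area = 5 + 32 = 37.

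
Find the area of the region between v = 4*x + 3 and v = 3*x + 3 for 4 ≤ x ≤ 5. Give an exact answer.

On [4, 5], (4*x + 3) - (3*x + 3) = x is ≥ 0 throughout, so the area is a single integral of |x|.
∫[4,5] (x) dx = 9/2.

9/2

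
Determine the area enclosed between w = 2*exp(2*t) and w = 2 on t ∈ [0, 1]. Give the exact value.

On [0, 1], (2*exp(2*t)) - (2) = 2*exp(2*t) - 2 is ≥ 0 throughout, so the area is a single integral of |2*exp(2*t) - 2|.
∫[0,1] (2*exp(2*t) - 2) dt = -3 + exp(2).

-3 + exp(2)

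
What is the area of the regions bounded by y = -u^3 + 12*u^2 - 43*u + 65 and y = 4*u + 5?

Set the curves equal: -u^3 + 12*u^2 - 43*u + 65 = 4*u + 5, so -u^3 + 12*u^2 - 47*u + 60 = 0, which factors as -(u - 5)*(u - 4)*(u - 3) = 0. The curves meet at u = 3, 4, 5.
On [3, 4], y = 4*u + 5 is on top; that piece has area ∫[3,4] (-(-u^3 + 12*u^2 - 47*u + 60)) du = 1/4.
On [4, 5], y = -u^3 + 12*u^2 - 43*u + 65 is on top; that piece has area ∫[4,5] (-u^3 + 12*u^2 - 47*u + 60) du = 1/4.
Total enclosed area = 1/4 + 1/4 = 1/2.

1/2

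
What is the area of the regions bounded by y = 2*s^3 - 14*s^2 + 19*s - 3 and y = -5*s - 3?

Set the curves equal: 2*s^3 - 14*s^2 + 19*s - 3 = -5*s - 3, so 2*s^3 - 14*s^2 + 24*s = 0, which factors as 2*s*(s - 4)*(s - 3) = 0. The curves meet at s = 0, 3, 4.
On [0, 3], y = 2*s^3 - 14*s^2 + 19*s - 3 is on top; that piece has area ∫[0,3] (2*s^3 - 14*s^2 + 24*s) ds = 45/2.
On [3, 4], y = -5*s - 3 is on top; that piece has area ∫[3,4] (-(2*s^3 - 14*s^2 + 24*s)) ds = 7/6.
Total enclosed area = 45/2 + 7/6 = 71/3.

71/3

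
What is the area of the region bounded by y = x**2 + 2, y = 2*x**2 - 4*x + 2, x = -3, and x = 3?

The difference (x**2 + 2) - (2*x**2 - 4*x + 2) = -x**2 + 4*x changes sign at x = 0 inside [-3, 3], so split the integral there.
∫[-3,0] (-x**2 + 4*x) dx = -27; the area of that piece is 27.
∫[0,3] (-x**2 + 4*x) dx = 9.
Total area = 27 + 9 = 36.

36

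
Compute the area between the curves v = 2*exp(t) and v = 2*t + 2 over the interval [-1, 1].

On [-1, 1], (2*exp(t)) - (2*t + 2) = -2*t + 2*exp(t) - 2 is ≥ 0 throughout, so the area is a single integral of |-2*t + 2*exp(t) - 2|.
∫[-1,1] (-2*t + 2*exp(t) - 2) dt = -4 - 2*exp(-1) + 2*exp(1).

-4 - 2*exp(-1) + 2*exp(1)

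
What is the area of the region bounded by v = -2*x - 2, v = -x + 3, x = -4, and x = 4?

40

On [-4, 4], (-2*x - 2) - (-x + 3) = -x - 5 is ≤ 0 throughout, so the area is a single integral of |-x - 5|.
∫[-4,4] (-x - 5) dx = -40; the area of that piece is 40.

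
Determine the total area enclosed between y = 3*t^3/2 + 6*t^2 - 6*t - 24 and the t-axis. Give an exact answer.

The curve meets the t-axis where 3*t^3/2 + 6*t^2 - 6*t - 24 = 0, i.e. 3*(t - 2)*(t + 2)*(t + 4)/2 = 0, at t = -4, -2, 2.
On [-4, -2] the curve lies above the axis; ∫[-4,-2] (3*t^3/2 + 6*t^2 - 6*t - 24) dt = 10, giving area 10.
On [-2, 2] the curve lies below the axis; ∫[-2,2] (3*t^3/2 + 6*t^2 - 6*t - 24) dt = -64, giving area 64.
Total area = 10 + 64 = 74.

74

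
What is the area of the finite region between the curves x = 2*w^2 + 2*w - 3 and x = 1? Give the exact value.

9

Both boundary curves give x as a function of w, so integrate with respect to w. Setting them equal: 2*w^2 + 2*w - 4 = 0, i.e. 2*(w - 1)*(w + 2) = 0, so they meet at w = -2, 1.
For w in [-2, 1], x = 2*w^2 + 2*w - 3 is on the left; area = ∫[-2,1] (-(2*w^2 + 2*w - 4)) dw = 9.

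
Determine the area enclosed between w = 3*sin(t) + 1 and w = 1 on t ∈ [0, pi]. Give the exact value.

On [0, pi], (3*sin(t) + 1) - (1) = 3*sin(t) is ≥ 0 throughout, so the area is a single integral of |3*sin(t)|.
∫[0,pi] (3*sin(t)) dt = 6.

6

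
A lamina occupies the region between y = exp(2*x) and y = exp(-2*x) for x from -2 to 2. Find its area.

-2 + exp(-4) + exp(4)

The difference (exp(2*x)) - (exp(-2*x)) = exp(2*x) - exp(-2*x) changes sign at x = 0 inside [-2, 2], so split the integral there.
∫[-2,0] (exp(2*x) - exp(-2*x)) dx = -exp(4)/2 - exp(-4)/2 + 1; the area of that piece is -1 + exp(-4)/2 + exp(4)/2.
∫[0,2] (exp(2*x) - exp(-2*x)) dx = -1 + exp(-4)/2 + exp(4)/2.
Total area = (-1 + exp(-4)/2 + exp(4)/2) + (-1 + exp(-4)/2 + exp(4)/2) = -2 + exp(-4) + exp(4).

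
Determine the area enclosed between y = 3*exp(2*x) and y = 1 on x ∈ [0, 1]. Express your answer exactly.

On [0, 1], (3*exp(2*x)) - (1) = 3*exp(2*x) - 1 is ≥ 0 throughout, so the area is a single integral of |3*exp(2*x) - 1|.
∫[0,1] (3*exp(2*x) - 1) dx = -5/2 + 3*exp(2)/2.

-5/2 + 3*exp(2)/2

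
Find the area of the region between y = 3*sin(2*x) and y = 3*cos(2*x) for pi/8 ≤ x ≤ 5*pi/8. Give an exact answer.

On [pi/8, 5*pi/8], (3*sin(2*x)) - (3*cos(2*x)) = 3*sin(2*x) - 3*cos(2*x) is ≥ 0 throughout, so the area is a single integral of |3*sin(2*x) - 3*cos(2*x)|.
∫[pi/8,5*pi/8] (3*sin(2*x) - 3*cos(2*x)) dx = 3*sqrt(2).

3*sqrt(2)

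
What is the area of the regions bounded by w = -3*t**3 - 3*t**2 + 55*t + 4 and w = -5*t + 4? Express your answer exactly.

Set the curves equal: -3*t**3 - 3*t**2 + 55*t + 4 = -5*t + 4, so -3*t**3 - 3*t**2 + 60*t = 0, which factors as -3*t*(t - 4)*(t + 5) = 0. The curves meet at t = -5, 0, 4.
On [-5, 0], w = -5*t + 4 is on top; that piece has area ∫[-5,0] (-(-3*t**3 - 3*t**2 + 60*t)) dt = 1625/4.
On [0, 4], w = -3*t**3 - 3*t**2 + 55*t + 4 is on top; that piece has area ∫[0,4] (-3*t**3 - 3*t**2 + 60*t) dt = 224.
Total enclosed area = 1625/4 + 224 = 2521/4.

2521/4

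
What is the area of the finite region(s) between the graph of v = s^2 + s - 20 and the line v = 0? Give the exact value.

243/2

The curve meets the s-axis where s^2 + s - 20 = 0, i.e. (s - 4)*(s + 5) = 0, at s = -5, 4.
On [-5, 4] the curve lies below the axis; ∫[-5,4] (s^2 + s - 20) ds = -243/2, giving area 243/2.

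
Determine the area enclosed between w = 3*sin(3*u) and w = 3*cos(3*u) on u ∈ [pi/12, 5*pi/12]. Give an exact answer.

2*sqrt(2)

On [pi/12, 5*pi/12], (3*sin(3*u)) - (3*cos(3*u)) = 3*sin(3*u) - 3*cos(3*u) is ≥ 0 throughout, so the area is a single integral of |3*sin(3*u) - 3*cos(3*u)|.
∫[pi/12,5*pi/12] (3*sin(3*u) - 3*cos(3*u)) du = 2*sqrt(2).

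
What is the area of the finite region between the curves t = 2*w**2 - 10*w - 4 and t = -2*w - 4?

64/3

Both boundary curves give t as a function of w, so integrate with respect to w. Setting them equal: 2*w**2 - 8*w = 0, i.e. 2*w*(w - 4) = 0, so they meet at w = 0, 4.
For w in [0, 4], t = 2*w**2 - 10*w - 4 is on the left; area = ∫[0,4] (-(2*w**2 - 8*w)) dw = 64/3.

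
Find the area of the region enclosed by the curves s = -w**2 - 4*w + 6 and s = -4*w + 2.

32/3

Both boundary curves give s as a function of w, so integrate with respect to w. Setting them equal: -w**2 + 4 = 0, i.e. -(w - 2)*(w + 2) = 0, so they meet at w = -2, 2.
For w in [-2, 2], s = -w**2 - 4*w + 6 is on the right; area = ∫[-2,2] (-w**2 + 4) dw = 32/3.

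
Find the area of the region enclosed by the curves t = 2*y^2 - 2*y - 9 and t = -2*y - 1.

64/3

Both boundary curves give t as a function of y, so integrate with respect to y. Setting them equal: 2*y^2 - 8 = 0, i.e. 2*(y - 2)*(y + 2) = 0, so they meet at y = -2, 2.
For y in [-2, 2], t = 2*y^2 - 2*y - 9 is on the left; area = ∫[-2,2] (-(2*y^2 - 8)) dy = 64/3.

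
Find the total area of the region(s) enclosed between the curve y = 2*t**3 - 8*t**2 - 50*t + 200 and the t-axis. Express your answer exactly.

The curve meets the t-axis where 2*t**3 - 8*t**2 - 50*t + 200 = 0, i.e. 2*(t - 5)*(t - 4)*(t + 5) = 0, at t = -5, 4, 5.
On [-5, 4] the curve lies above the axis; ∫[-5,4] (2*t**3 - 8*t**2 - 50*t + 200) dt = 2673/2, giving area 2673/2.
On [4, 5] the curve lies below the axis; ∫[4,5] (2*t**3 - 8*t**2 - 50*t + 200) dt = -19/6, giving area 19/6.
Total area = 2673/2 + 19/6 = 4019/3.

4019/3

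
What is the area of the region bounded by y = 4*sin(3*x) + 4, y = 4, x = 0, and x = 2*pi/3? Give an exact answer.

The difference (4*sin(3*x) + 4) - (4) = 4*sin(3*x) changes sign at x = pi/3 inside [0, 2*pi/3], so split the integral there.
∫[0,pi/3] (4*sin(3*x)) dx = 8/3.
∫[pi/3,2*pi/3] (4*sin(3*x)) dx = -8/3; the area of that piece is 8/3.
Total area = 8/3 + 8/3 = 16/3.

16/3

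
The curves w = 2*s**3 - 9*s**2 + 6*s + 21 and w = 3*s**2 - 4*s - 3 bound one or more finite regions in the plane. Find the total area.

Set the curves equal: 2*s**3 - 9*s**2 + 6*s + 21 = 3*s**2 - 4*s - 3, so 2*s**3 - 12*s**2 + 10*s + 24 = 0, which factors as 2*(s - 4)*(s - 3)*(s + 1) = 0. The curves meet at s = -1, 3, 4.
On [-1, 3], w = 2*s**3 - 9*s**2 + 6*s + 21 is on top; that piece has area ∫[-1,3] (2*s**3 - 12*s**2 + 10*s + 24) ds = 64.
On [3, 4], w = 3*s**2 - 4*s - 3 is on top; that piece has area ∫[3,4] (-(2*s**3 - 12*s**2 + 10*s + 24)) ds = 3/2.
Total enclosed area = 64 + 3/2 = 131/2.

131/2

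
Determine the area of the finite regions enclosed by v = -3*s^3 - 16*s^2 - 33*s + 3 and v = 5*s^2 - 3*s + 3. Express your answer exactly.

Set the curves equal: -3*s^3 - 16*s^2 - 33*s + 3 = 5*s^2 - 3*s + 3, so -3*s^3 - 21*s^2 - 30*s = 0, which factors as -3*s*(s + 2)*(s + 5) = 0. The curves meet at s = -5, -2, 0.
On [-5, -2], v = 5*s^2 - 3*s + 3 is on top; that piece has area ∫[-5,-2] (-(-3*s^3 - 21*s^2 - 30*s)) ds = 189/4.
On [-2, 0], v = -3*s^3 - 16*s^2 - 33*s + 3 is on top; that piece has area ∫[-2,0] (-3*s^3 - 21*s^2 - 30*s) ds = 16.
Total enclosed area = 189/4 + 16 = 253/4.

253/4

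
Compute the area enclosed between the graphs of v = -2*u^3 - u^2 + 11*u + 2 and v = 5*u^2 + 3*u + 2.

131/2

Set the curves equal: -2*u^3 - u^2 + 11*u + 2 = 5*u^2 + 3*u + 2, so -2*u^3 - 6*u^2 + 8*u = 0, which factors as -2*u*(u - 1)*(u + 4) = 0. The curves meet at u = -4, 0, 1.
On [-4, 0], v = 5*u^2 + 3*u + 2 is on top; that piece has area ∫[-4,0] (-(-2*u^3 - 6*u^2 + 8*u)) du = 64.
On [0, 1], v = -2*u^3 - u^2 + 11*u + 2 is on top; that piece has area ∫[0,1] (-2*u^3 - 6*u^2 + 8*u) du = 3/2.
Total enclosed area = 64 + 3/2 = 131/2.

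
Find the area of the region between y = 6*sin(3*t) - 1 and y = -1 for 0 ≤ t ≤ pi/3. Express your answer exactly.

4

On [0, pi/3], (6*sin(3*t) - 1) - (-1) = 6*sin(3*t) is ≥ 0 throughout, so the area is a single integral of |6*sin(3*t)|.
∫[0,pi/3] (6*sin(3*t)) dt = 4.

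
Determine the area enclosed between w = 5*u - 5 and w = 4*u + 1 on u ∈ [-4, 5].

99/2

On [-4, 5], (5*u - 5) - (4*u + 1) = u - 6 is ≤ 0 throughout, so the area is a single integral of |u - 6|.
∫[-4,5] (u - 6) du = -99/2; the area of that piece is 99/2.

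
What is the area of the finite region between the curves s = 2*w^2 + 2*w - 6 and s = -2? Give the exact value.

9

Both boundary curves give s as a function of w, so integrate with respect to w. Setting them equal: 2*w^2 + 2*w - 4 = 0, i.e. 2*(w - 1)*(w + 2) = 0, so they meet at w = -2, 1.
For w in [-2, 1], s = 2*w^2 + 2*w - 6 is on the left; area = ∫[-2,1] (-(2*w^2 + 2*w - 4)) dw = 9.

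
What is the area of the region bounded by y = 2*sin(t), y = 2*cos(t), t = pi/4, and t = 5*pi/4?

On [pi/4, 5*pi/4], (2*sin(t)) - (2*cos(t)) = 2*sin(t) - 2*cos(t) is ≥ 0 throughout, so the area is a single integral of |2*sin(t) - 2*cos(t)|.
∫[pi/4,5*pi/4] (2*sin(t) - 2*cos(t)) dt = 4*sqrt(2).

4*sqrt(2)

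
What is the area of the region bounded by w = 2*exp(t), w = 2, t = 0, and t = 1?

On [0, 1], (2*exp(t)) - (2) = 2*exp(t) - 2 is ≥ 0 throughout, so the area is a single integral of |2*exp(t) - 2|.
∫[0,1] (2*exp(t) - 2) dt = -4 + 2*exp(1).

-4 + 2*exp(1)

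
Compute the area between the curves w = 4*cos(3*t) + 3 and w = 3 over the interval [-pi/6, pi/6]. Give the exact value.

8/3

On [-pi/6, pi/6], (4*cos(3*t) + 3) - (3) = 4*cos(3*t) is ≥ 0 throughout, so the area is a single integral of |4*cos(3*t)|.
∫[-pi/6,pi/6] (4*cos(3*t)) dt = 8/3.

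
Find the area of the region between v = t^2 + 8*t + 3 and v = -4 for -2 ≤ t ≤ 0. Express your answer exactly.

The difference (t^2 + 8*t + 3) - (-4) = t^2 + 8*t + 7 changes sign at t = -1 inside [-2, 0], so split the integral there.
∫[-2,-1] (t^2 + 8*t + 7) dt = -8/3; the area of that piece is 8/3.
∫[-1,0] (t^2 + 8*t + 7) dt = 10/3.
Total area = 8/3 + 10/3 = 6.

6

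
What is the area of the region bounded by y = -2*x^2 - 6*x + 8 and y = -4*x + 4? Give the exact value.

Set the curves equal: -2*x^2 - 6*x + 8 = -4*x + 4, so -2*x^2 - 2*x + 4 = 0, which factors as -2*(x - 1)*(x + 2) = 0. The curves meet at x = -2, 1.
On [-2, 1], y = -2*x^2 - 6*x + 8 is on top; that piece has area ∫[-2,1] (-2*x^2 - 2*x + 4) dx = 9.

9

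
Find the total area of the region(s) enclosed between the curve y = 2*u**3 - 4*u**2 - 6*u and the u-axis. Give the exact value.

The curve meets the u-axis where 2*u**3 - 4*u**2 - 6*u = 0, i.e. 2*u*(u - 3)*(u + 1) = 0, at u = -1, 0, 3.
On [-1, 0] the curve lies above the axis; ∫[-1,0] (2*u**3 - 4*u**2 - 6*u) du = 7/6, giving area 7/6.
On [0, 3] the curve lies below the axis; ∫[0,3] (2*u**3 - 4*u**2 - 6*u) du = -45/2, giving area 45/2.
Total area = 7/6 + 45/2 = 71/3.

71/3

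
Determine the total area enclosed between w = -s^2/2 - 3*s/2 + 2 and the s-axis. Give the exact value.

The curve meets the s-axis where -s^2/2 - 3*s/2 + 2 = 0, i.e. -(s - 1)*(s + 4)/2 = 0, at s = -4, 1.
On [-4, 1] the curve lies above the axis; ∫[-4,1] (-s^2/2 - 3*s/2 + 2) ds = 125/12, giving area 125/12.

125/12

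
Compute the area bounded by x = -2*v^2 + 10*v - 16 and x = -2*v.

8/3

Both boundary curves give x as a function of v, so integrate with respect to v. Setting them equal: -2*v^2 + 12*v - 16 = 0, i.e. -2*(v - 4)*(v - 2) = 0, so they meet at v = 2, 4.
For v in [2, 4], x = -2*v^2 + 10*v - 16 is on the right; area = ∫[2,4] (-2*v^2 + 12*v - 16) dv = 8/3.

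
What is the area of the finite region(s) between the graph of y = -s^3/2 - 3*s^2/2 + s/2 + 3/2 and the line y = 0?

4

The curve meets the s-axis where -s^3/2 - 3*s^2/2 + s/2 + 3/2 = 0, i.e. -(s - 1)*(s + 1)*(s + 3)/2 = 0, at s = -3, -1, 1.
On [-3, -1] the curve lies below the axis; ∫[-3,-1] (-s^3/2 - 3*s^2/2 + s/2 + 3/2) ds = -2, giving area 2.
On [-1, 1] the curve lies above the axis; ∫[-1,1] (-s^3/2 - 3*s^2/2 + s/2 + 3/2) ds = 2, giving area 2.
Total area = 2 + 2 = 4.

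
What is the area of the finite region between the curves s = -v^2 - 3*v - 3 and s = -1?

Both boundary curves give s as a function of v, so integrate with respect to v. Setting them equal: -v^2 - 3*v - 2 = 0, i.e. -(v + 1)*(v + 2) = 0, so they meet at v = -2, -1.
For v in [-2, -1], s = -v^2 - 3*v - 3 is on the right; area = ∫[-2,-1] (-v^2 - 3*v - 2) dv = 1/6.

1/6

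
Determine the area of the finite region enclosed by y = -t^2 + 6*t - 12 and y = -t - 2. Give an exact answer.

9/2

Set the curves equal: -t^2 + 6*t - 12 = -t - 2, so -t^2 + 7*t - 10 = 0, which factors as -(t - 5)*(t - 2) = 0. The curves meet at t = 2, 5.
On [2, 5], y = -t^2 + 6*t - 12 is on top; that piece has area ∫[2,5] (-t^2 + 7*t - 10) dt = 9/2.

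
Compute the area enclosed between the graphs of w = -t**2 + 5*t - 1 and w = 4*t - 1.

1/6

Set the curves equal: -t**2 + 5*t - 1 = 4*t - 1, so -t**2 + t = 0, which factors as -t*(t - 1) = 0. The curves meet at t = 0, 1.
On [0, 1], w = -t**2 + 5*t - 1 is on top; that piece has area ∫[0,1] (-t**2 + t) dt = 1/6.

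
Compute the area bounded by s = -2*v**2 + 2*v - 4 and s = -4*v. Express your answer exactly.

Both boundary curves give s as a function of v, so integrate with respect to v. Setting them equal: -2*v**2 + 6*v - 4 = 0, i.e. -2*(v - 2)*(v - 1) = 0, so they meet at v = 1, 2.
For v in [1, 2], s = -2*v**2 + 2*v - 4 is on the right; area = ∫[1,2] (-2*v**2 + 6*v - 4) dv = 1/3.

1/3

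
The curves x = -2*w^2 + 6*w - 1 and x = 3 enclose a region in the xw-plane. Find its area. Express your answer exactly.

1/3

Both boundary curves give x as a function of w, so integrate with respect to w. Setting them equal: -2*w^2 + 6*w - 4 = 0, i.e. -2*(w - 2)*(w - 1) = 0, so they meet at w = 1, 2.
For w in [1, 2], x = -2*w^2 + 6*w - 1 is on the right; area = ∫[1,2] (-2*w^2 + 6*w - 4) dw = 1/3.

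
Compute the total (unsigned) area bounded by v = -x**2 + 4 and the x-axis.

The curve meets the x-axis where -x**2 + 4 = 0, i.e. -(x - 2)*(x + 2) = 0, at x = -2, 2.
On [-2, 2] the curve lies above the axis; ∫[-2,2] (-x**2 + 4) dx = 32/3, giving area 32/3.

32/3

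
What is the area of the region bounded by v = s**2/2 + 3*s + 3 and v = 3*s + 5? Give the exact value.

Set the curves equal: s**2/2 + 3*s + 3 = 3*s + 5, so s**2/2 - 2 = 0, which factors as (s - 2)*(s + 2)/2 = 0. The curves meet at s = -2, 2.
On [-2, 2], v = 3*s + 5 is on top; that piece has area ∫[-2,2] (-(s**2/2 - 2)) ds = 16/3.

16/3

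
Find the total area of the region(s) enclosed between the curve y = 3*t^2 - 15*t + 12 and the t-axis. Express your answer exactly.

27/2

The curve meets the t-axis where 3*t^2 - 15*t + 12 = 0, i.e. 3*(t - 4)*(t - 1) = 0, at t = 1, 4.
On [1, 4] the curve lies below the axis; ∫[1,4] (3*t^2 - 15*t + 12) dt = -27/2, giving area 27/2.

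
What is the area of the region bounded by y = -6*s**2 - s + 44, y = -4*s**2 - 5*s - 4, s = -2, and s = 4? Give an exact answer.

264

On [-2, 4], (-6*s**2 - s + 44) - (-4*s**2 - 5*s - 4) = -2*s**2 + 4*s + 48 is ≥ 0 throughout, so the area is a single integral of |-2*s**2 + 4*s + 48|.
∫[-2,4] (-2*s**2 + 4*s + 48) ds = 264.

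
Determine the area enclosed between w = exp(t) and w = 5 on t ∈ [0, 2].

-19 + exp(2) + 10*log(5)

The difference (exp(t)) - (5) = exp(t) - 5 changes sign at t = log(5) inside [0, 2], so split the integral there.
∫[0,log(5)] (exp(t) - 5) dt = 4 - log(3125); the area of that piece is -4 + log(3125).
∫[log(5),2] (exp(t) - 5) dt = -15 + exp(2) + 5*log(5).
Total area = (-4 + log(3125)) + (-15 + exp(2) + 5*log(5)) = -19 + exp(2) + 10*log(5).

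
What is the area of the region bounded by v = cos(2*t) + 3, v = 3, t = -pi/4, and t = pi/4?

1

On [-pi/4, pi/4], (cos(2*t) + 3) - (3) = cos(2*t) is ≥ 0 throughout, so the area is a single integral of |cos(2*t)|.
∫[-pi/4,pi/4] (cos(2*t)) dt = 1.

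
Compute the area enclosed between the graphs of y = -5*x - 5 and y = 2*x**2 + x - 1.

1/3

Set the curves equal: -5*x - 5 = 2*x**2 + x - 1, so -2*x**2 - 6*x - 4 = 0, which factors as -2*(x + 1)*(x + 2) = 0. The curves meet at x = -2, -1.
On [-2, -1], y = -5*x - 5 is on top; that piece has area ∫[-2,-1] (-2*x**2 - 6*x - 4) dx = 1/3.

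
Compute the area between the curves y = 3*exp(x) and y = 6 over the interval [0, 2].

The difference (3*exp(x)) - (6) = 3*exp(x) - 6 changes sign at x = log(2) inside [0, 2], so split the integral there.
∫[0,log(2)] (3*exp(x) - 6) dx = 3 - log(64); the area of that piece is -3 + log(64).
∫[log(2),2] (3*exp(x) - 6) dx = -18 + 6*log(2) + 3*exp(2).
Total area = (-3 + log(64)) + (-18 + 6*log(2) + 3*exp(2)) = -21 + 12*log(2) + 3*exp(2).

-21 + 12*log(2) + 3*exp(2)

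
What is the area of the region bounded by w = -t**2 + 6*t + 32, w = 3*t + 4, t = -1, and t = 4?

On [-1, 4], (-t**2 + 6*t + 32) - (3*t + 4) = -t**2 + 3*t + 28 is ≥ 0 throughout, so the area is a single integral of |-t**2 + 3*t + 28|.
∫[-1,4] (-t**2 + 3*t + 28) dt = 845/6.

845/6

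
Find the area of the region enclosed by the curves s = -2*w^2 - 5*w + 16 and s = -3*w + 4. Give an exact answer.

Both boundary curves give s as a function of w, so integrate with respect to w. Setting them equal: -2*w^2 - 2*w + 12 = 0, i.e. -2*(w - 2)*(w + 3) = 0, so they meet at w = -3, 2.
For w in [-3, 2], s = -2*w^2 - 5*w + 16 is on the right; area = ∫[-3,2] (-2*w^2 - 2*w + 12) dw = 125/3.

125/3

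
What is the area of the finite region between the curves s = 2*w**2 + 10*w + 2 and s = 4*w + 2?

Both boundary curves give s as a function of w, so integrate with respect to w. Setting them equal: 2*w**2 + 6*w = 0, i.e. 2*w*(w + 3) = 0, so they meet at w = -3, 0.
For w in [-3, 0], s = 2*w**2 + 10*w + 2 is on the left; area = ∫[-3,0] (-(2*w**2 + 6*w)) dw = 9.

9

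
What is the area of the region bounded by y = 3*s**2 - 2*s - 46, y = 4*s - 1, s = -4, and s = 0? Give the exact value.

94

The difference (3*s**2 - 2*s - 46) - (4*s - 1) = 3*s**2 - 6*s - 45 changes sign at s = -3 inside [-4, 0], so split the integral there.
∫[-4,-3] (3*s**2 - 6*s - 45) ds = 13.
∫[-3,0] (3*s**2 - 6*s - 45) ds = -81; the area of that piece is 81.
Total area = 13 + 81 = 94.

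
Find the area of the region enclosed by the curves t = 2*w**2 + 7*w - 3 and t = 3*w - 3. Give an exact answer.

8/3

Both boundary curves give t as a function of w, so integrate with respect to w. Setting them equal: 2*w**2 + 4*w = 0, i.e. 2*w*(w + 2) = 0, so they meet at w = -2, 0.
For w in [-2, 0], t = 2*w**2 + 7*w - 3 is on the left; area = ∫[-2,0] (-(2*w**2 + 4*w)) dw = 8/3.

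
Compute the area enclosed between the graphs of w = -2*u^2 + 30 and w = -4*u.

512/3

Set the curves equal: -2*u^2 + 30 = -4*u, so -2*u^2 + 4*u + 30 = 0, which factors as -2*(u - 5)*(u + 3) = 0. The curves meet at u = -3, 5.
On [-3, 5], w = -2*u^2 + 30 is on top; that piece has area ∫[-3,5] (-2*u^2 + 4*u + 30) du = 512/3.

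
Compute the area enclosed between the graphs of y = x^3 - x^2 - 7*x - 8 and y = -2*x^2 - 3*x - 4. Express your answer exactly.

71/6

Set the curves equal: x^3 - x^2 - 7*x - 8 = -2*x^2 - 3*x - 4, so x^3 + x^2 - 4*x - 4 = 0, which factors as (x - 2)*(x + 1)*(x + 2) = 0. The curves meet at x = -2, -1, 2.
On [-2, -1], y = x^3 - x^2 - 7*x - 8 is on top; that piece has area ∫[-2,-1] (x^3 + x^2 - 4*x - 4) dx = 7/12.
On [-1, 2], y = -2*x^2 - 3*x - 4 is on top; that piece has area ∫[-1,2] (-(x^3 + x^2 - 4*x - 4)) dx = 45/4.
Total enclosed area = 7/12 + 45/4 = 71/6.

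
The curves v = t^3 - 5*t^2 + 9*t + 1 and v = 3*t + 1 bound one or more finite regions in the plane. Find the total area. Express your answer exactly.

Set the curves equal: t^3 - 5*t^2 + 9*t + 1 = 3*t + 1, so t^3 - 5*t^2 + 6*t = 0, which factors as t*(t - 3)*(t - 2) = 0. The curves meet at t = 0, 2, 3.
On [0, 2], v = t^3 - 5*t^2 + 9*t + 1 is on top; that piece has area ∫[0,2] (t^3 - 5*t^2 + 6*t) dt = 8/3.
On [2, 3], v = 3*t + 1 is on top; that piece has area ∫[2,3] (-(t^3 - 5*t^2 + 6*t)) dt = 5/12.
Total enclosed area = 8/3 + 5/12 = 37/12.

37/12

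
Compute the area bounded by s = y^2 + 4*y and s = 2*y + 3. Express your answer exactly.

32/3

Both boundary curves give s as a function of y, so integrate with respect to y. Setting them equal: y^2 + 2*y - 3 = 0, i.e. (y - 1)*(y + 3) = 0, so they meet at y = -3, 1.
For y in [-3, 1], s = y^2 + 4*y is on the left; area = ∫[-3,1] (-(y^2 + 2*y - 3)) dy = 32/3.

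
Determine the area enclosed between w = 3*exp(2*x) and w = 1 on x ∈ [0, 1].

-5/2 + 3*exp(2)/2

On [0, 1], (3*exp(2*x)) - (1) = 3*exp(2*x) - 1 is ≥ 0 throughout, so the area is a single integral of |3*exp(2*x) - 1|.
∫[0,1] (3*exp(2*x) - 1) dx = -5/2 + 3*exp(2)/2.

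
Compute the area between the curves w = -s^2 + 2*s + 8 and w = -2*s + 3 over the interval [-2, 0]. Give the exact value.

The difference (-s^2 + 2*s + 8) - (-2*s + 3) = -s^2 + 4*s + 5 changes sign at s = -1 inside [-2, 0], so split the integral there.
∫[-2,-1] (-s^2 + 4*s + 5) ds = -10/3; the area of that piece is 10/3.
∫[-1,0] (-s^2 + 4*s + 5) ds = 8/3.
Total area = 10/3 + 8/3 = 6.

6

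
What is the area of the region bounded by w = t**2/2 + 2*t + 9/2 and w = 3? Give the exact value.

2/3

Set the curves equal: t**2/2 + 2*t + 9/2 = 3, so t**2/2 + 2*t + 3/2 = 0, which factors as (t + 1)*(t + 3)/2 = 0. The curves meet at t = -3, -1.
On [-3, -1], w = 3 is on top; that piece has area ∫[-3,-1] (-(t**2/2 + 2*t + 3/2)) dt = 2/3.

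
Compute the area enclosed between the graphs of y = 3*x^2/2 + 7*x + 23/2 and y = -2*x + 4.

Set the curves equal: 3*x^2/2 + 7*x + 23/2 = -2*x + 4, so 3*x^2/2 + 9*x + 15/2 = 0, which factors as 3*(x + 1)*(x + 5)/2 = 0. The curves meet at x = -5, -1.
On [-5, -1], y = -2*x + 4 is on top; that piece has area ∫[-5,-1] (-(3*x^2/2 + 9*x + 15/2)) dx = 16.

16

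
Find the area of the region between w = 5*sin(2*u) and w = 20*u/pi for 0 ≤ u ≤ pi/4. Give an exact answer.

On [0, pi/4], (5*sin(2*u)) - (20*u/pi) = -20*u/pi + 5*sin(2*u) is ≥ 0 throughout, so the area is a single integral of |-20*u/pi + 5*sin(2*u)|.
∫[0,pi/4] (-20*u/pi + 5*sin(2*u)) du = 5/2 - 5*pi/8.

5/2 - 5*pi/8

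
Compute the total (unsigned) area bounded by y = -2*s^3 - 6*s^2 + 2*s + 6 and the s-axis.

16

The curve meets the s-axis where -2*s^3 - 6*s^2 + 2*s + 6 = 0, i.e. -2*(s - 1)*(s + 1)*(s + 3) = 0, at s = -3, -1, 1.
On [-3, -1] the curve lies below the axis; ∫[-3,-1] (-2*s^3 - 6*s^2 + 2*s + 6) ds = -8, giving area 8.
On [-1, 1] the curve lies above the axis; ∫[-1,1] (-2*s^3 - 6*s^2 + 2*s + 6) ds = 8, giving area 8.
Total area = 8 + 8 = 16.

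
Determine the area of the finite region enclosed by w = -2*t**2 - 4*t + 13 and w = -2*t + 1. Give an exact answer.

Set the curves equal: -2*t**2 - 4*t + 13 = -2*t + 1, so -2*t**2 - 2*t + 12 = 0, which factors as -2*(t - 2)*(t + 3) = 0. The curves meet at t = -3, 2.
On [-3, 2], w = -2*t**2 - 4*t + 13 is on top; that piece has area ∫[-3,2] (-2*t**2 - 2*t + 12) dt = 125/3.

125/3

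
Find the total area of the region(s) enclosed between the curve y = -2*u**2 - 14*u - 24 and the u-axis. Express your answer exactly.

1/3

The curve meets the u-axis where -2*u**2 - 14*u - 24 = 0, i.e. -2*(u + 3)*(u + 4) = 0, at u = -4, -3.
On [-4, -3] the curve lies above the axis; ∫[-4,-3] (-2*u**2 - 14*u - 24) du = 1/3, giving area 1/3.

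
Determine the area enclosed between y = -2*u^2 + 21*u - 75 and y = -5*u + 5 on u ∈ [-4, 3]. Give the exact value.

On [-4, 3], (-2*u^2 + 21*u - 75) - (-5*u + 5) = -2*u^2 + 26*u - 80 is ≤ 0 throughout, so the area is a single integral of |-2*u^2 + 26*u - 80|.
∫[-4,3] (-2*u^2 + 26*u - 80) du = -2135/3; the area of that piece is 2135/3.

2135/3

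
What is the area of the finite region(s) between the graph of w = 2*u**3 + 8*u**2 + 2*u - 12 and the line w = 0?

71/3

The curve meets the u-axis where 2*u**3 + 8*u**2 + 2*u - 12 = 0, i.e. 2*(u - 1)*(u + 2)*(u + 3) = 0, at u = -3, -2, 1.
On [-3, -2] the curve lies above the axis; ∫[-3,-2] (2*u**3 + 8*u**2 + 2*u - 12) du = 7/6, giving area 7/6.
On [-2, 1] the curve lies below the axis; ∫[-2,1] (2*u**3 + 8*u**2 + 2*u - 12) du = -45/2, giving area 45/2.
Total area = 7/6 + 45/2 = 71/3.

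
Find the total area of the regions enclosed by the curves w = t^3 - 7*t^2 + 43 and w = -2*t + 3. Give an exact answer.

Set the curves equal: t^3 - 7*t^2 + 43 = -2*t + 3, so t^3 - 7*t^2 + 2*t + 40 = 0, which factors as (t - 5)*(t - 4)*(t + 2) = 0. The curves meet at t = -2, 4, 5.
On [-2, 4], w = t^3 - 7*t^2 + 43 is on top; that piece has area ∫[-2,4] (t^3 - 7*t^2 + 2*t + 40) dt = 144.
On [4, 5], w = -2*t + 3 is on top; that piece has area ∫[4,5] (-(t^3 - 7*t^2 + 2*t + 40)) dt = 13/12.
Total enclosed area = 144 + 13/12 = 1741/12.

1741/12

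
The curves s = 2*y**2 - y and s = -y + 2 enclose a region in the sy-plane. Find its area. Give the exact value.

Both boundary curves give s as a function of y, so integrate with respect to y. Setting them equal: 2*y**2 - 2 = 0, i.e. 2*(y - 1)*(y + 1) = 0, so they meet at y = -1, 1.
For y in [-1, 1], s = 2*y**2 - y is on the left; area = ∫[-1,1] (-(2*y**2 - 2)) dy = 8/3.

8/3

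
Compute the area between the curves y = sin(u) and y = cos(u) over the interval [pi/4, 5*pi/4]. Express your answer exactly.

On [pi/4, 5*pi/4], (sin(u)) - (cos(u)) = sin(u) - cos(u) is ≥ 0 throughout, so the area is a single integral of |sin(u) - cos(u)|.
∫[pi/4,5*pi/4] (sin(u) - cos(u)) du = 2*sqrt(2).

2*sqrt(2)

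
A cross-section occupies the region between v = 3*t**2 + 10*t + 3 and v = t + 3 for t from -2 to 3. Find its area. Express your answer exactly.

The difference (3*t**2 + 10*t + 3) - (t + 3) = 3*t**2 + 9*t changes sign at t = 0 inside [-2, 3], so split the integral there.
∫[-2,0] (3*t**2 + 9*t) dt = -10; the area of that piece is 10.
∫[0,3] (3*t**2 + 9*t) dt = 135/2.
Total area = 10 + 135/2 = 155/2.

155/2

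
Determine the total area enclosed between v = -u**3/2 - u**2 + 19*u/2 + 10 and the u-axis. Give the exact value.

2521/24

The curve meets the u-axis where -u**3/2 - u**2 + 19*u/2 + 10 = 0, i.e. -(u - 4)*(u + 1)*(u + 5)/2 = 0, at u = -5, -1, 4.
On [-5, -1] the curve lies below the axis; ∫[-5,-1] (-u**3/2 - u**2 + 19*u/2 + 10) du = -112/3, giving area 112/3.
On [-1, 4] the curve lies above the axis; ∫[-1,4] (-u**3/2 - u**2 + 19*u/2 + 10) du = 1625/24, giving area 1625/24.
Total area = 112/3 + 1625/24 = 2521/24.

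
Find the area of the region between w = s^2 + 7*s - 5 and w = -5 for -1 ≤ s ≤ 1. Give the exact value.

7

The difference (s^2 + 7*s - 5) - (-5) = s^2 + 7*s changes sign at s = 0 inside [-1, 1], so split the integral there.
∫[-1,0] (s^2 + 7*s) ds = -19/6; the area of that piece is 19/6.
∫[0,1] (s^2 + 7*s) ds = 23/6.
Total area = 19/6 + 23/6 = 7.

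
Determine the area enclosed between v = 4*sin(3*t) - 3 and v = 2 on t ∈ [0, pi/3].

-8/3 + 5*pi/3

On [0, pi/3], (4*sin(3*t) - 3) - (2) = 4*sin(3*t) - 5 is ≤ 0 throughout, so the area is a single integral of |4*sin(3*t) - 5|.
∫[0,pi/3] (4*sin(3*t) - 5) dt = 8/3 - 5*pi/3; the area of that piece is -8/3 + 5*pi/3.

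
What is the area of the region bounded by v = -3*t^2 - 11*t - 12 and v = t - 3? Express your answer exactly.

Set the curves equal: -3*t^2 - 11*t - 12 = t - 3, so -3*t^2 - 12*t - 9 = 0, which factors as -3*(t + 1)*(t + 3) = 0. The curves meet at t = -3, -1.
On [-3, -1], v = -3*t^2 - 11*t - 12 is on top; that piece has area ∫[-3,-1] (-3*t^2 - 12*t - 9) dt = 4.

4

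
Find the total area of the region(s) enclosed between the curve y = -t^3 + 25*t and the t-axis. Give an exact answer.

The curve meets the t-axis where -t^3 + 25*t = 0, i.e. -t*(t - 5)*(t + 5) = 0, at t = -5, 0, 5.
On [-5, 0] the curve lies below the axis; ∫[-5,0] (-t^3 + 25*t) dt = -625/4, giving area 625/4.
On [0, 5] the curve lies above the axis; ∫[0,5] (-t^3 + 25*t) dt = 625/4, giving area 625/4.
Total area = 625/4 + 625/4 = 625/2.

625/2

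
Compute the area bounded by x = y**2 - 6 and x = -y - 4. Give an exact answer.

9/2

Both boundary curves give x as a function of y, so integrate with respect to y. Setting them equal: y**2 + y - 2 = 0, i.e. (y - 1)*(y + 2) = 0, so they meet at y = -2, 1.
For y in [-2, 1], x = y**2 - 6 is on the left; area = ∫[-2,1] (-(y**2 + y - 2)) dy = 9/2.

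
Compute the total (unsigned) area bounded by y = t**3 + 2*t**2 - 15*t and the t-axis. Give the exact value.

863/6

The curve meets the t-axis where t**3 + 2*t**2 - 15*t = 0, i.e. t*(t - 3)*(t + 5) = 0, at t = -5, 0, 3.
On [-5, 0] the curve lies above the axis; ∫[-5,0] (t**3 + 2*t**2 - 15*t) dt = 1375/12, giving area 1375/12.
On [0, 3] the curve lies below the axis; ∫[0,3] (t**3 + 2*t**2 - 15*t) dt = -117/4, giving area 117/4.
Total area = 1375/12 + 117/4 = 863/6.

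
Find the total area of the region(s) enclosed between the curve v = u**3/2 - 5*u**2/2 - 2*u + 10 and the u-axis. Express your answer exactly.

The curve meets the u-axis where u**3/2 - 5*u**2/2 - 2*u + 10 = 0, i.e. (u - 5)*(u - 2)*(u + 2)/2 = 0, at u = -2, 2, 5.
On [-2, 2] the curve lies above the axis; ∫[-2,2] (u**3/2 - 5*u**2/2 - 2*u + 10) du = 80/3, giving area 80/3.
On [2, 5] the curve lies below the axis; ∫[2,5] (u**3/2 - 5*u**2/2 - 2*u + 10) du = -99/8, giving area 99/8.
Total area = 80/3 + 99/8 = 937/24.

937/24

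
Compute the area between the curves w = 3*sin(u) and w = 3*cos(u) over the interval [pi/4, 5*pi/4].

On [pi/4, 5*pi/4], (3*sin(u)) - (3*cos(u)) = 3*sin(u) - 3*cos(u) is ≥ 0 throughout, so the area is a single integral of |3*sin(u) - 3*cos(u)|.
∫[pi/4,5*pi/4] (3*sin(u) - 3*cos(u)) du = 6*sqrt(2).

6*sqrt(2)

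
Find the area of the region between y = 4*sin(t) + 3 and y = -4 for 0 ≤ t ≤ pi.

8 + 7*pi

On [0, pi], (4*sin(t) + 3) - (-4) = 4*sin(t) + 7 is ≥ 0 throughout, so the area is a single integral of |4*sin(t) + 7|.
∫[0,pi] (4*sin(t) + 7) dt = 8 + 7*pi.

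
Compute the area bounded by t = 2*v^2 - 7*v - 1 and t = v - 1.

Both boundary curves give t as a function of v, so integrate with respect to v. Setting them equal: 2*v^2 - 8*v = 0, i.e. 2*v*(v - 4) = 0, so they meet at v = 0, 4.
For v in [0, 4], t = 2*v^2 - 7*v - 1 is on the left; area = ∫[0,4] (-(2*v^2 - 8*v)) dv = 64/3.

64/3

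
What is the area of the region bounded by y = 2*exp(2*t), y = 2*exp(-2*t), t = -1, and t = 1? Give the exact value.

The difference (2*exp(2*t)) - (2*exp(-2*t)) = 2*exp(2*t) - 2*exp(-2*t) changes sign at t = 0 inside [-1, 1], so split the integral there.
∫[-1,0] (2*exp(2*t) - 2*exp(-2*t)) dt = -exp(2) - exp(-2) + 2; the area of that piece is -2 + exp(-2) + exp(2).
∫[0,1] (2*exp(2*t) - 2*exp(-2*t)) dt = -2 + exp(-2) + exp(2).
Total area = (-2 + exp(-2) + exp(2)) + (-2 + exp(-2) + exp(2)) = -4 + 2*exp(-2) + 2*exp(2).

-4 + 2*exp(-2) + 2*exp(2)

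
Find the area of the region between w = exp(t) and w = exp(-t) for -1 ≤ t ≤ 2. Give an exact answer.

The difference (exp(t)) - (exp(-t)) = exp(t) - exp(-t) changes sign at t = 0 inside [-1, 2], so split the integral there.
∫[-1,0] (exp(t) - exp(-t)) dt = -exp(1) - exp(-1) + 2; the area of that piece is -2 + exp(-1) + exp(1).
∫[0,2] (exp(t) - exp(-t)) dt = -2 + exp(-2) + exp(2).
Total area = (-2 + exp(-1) + exp(1)) + (-2 + exp(-2) + exp(2)) = -4 + exp(-2) + exp(-1) + exp(1) + exp(2).

-4 + exp(-2) + exp(-1) + exp(1) + exp(2)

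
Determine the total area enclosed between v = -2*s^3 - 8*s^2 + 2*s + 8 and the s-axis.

The curve meets the s-axis where -2*s^3 - 8*s^2 + 2*s + 8 = 0, i.e. -2*(s - 1)*(s + 1)*(s + 4) = 0, at s = -4, -1, 1.
On [-4, -1] the curve lies below the axis; ∫[-4,-1] (-2*s^3 - 8*s^2 + 2*s + 8) ds = -63/2, giving area 63/2.
On [-1, 1] the curve lies above the axis; ∫[-1,1] (-2*s^3 - 8*s^2 + 2*s + 8) ds = 32/3, giving area 32/3.
Total area = 63/2 + 32/3 = 253/6.

253/6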